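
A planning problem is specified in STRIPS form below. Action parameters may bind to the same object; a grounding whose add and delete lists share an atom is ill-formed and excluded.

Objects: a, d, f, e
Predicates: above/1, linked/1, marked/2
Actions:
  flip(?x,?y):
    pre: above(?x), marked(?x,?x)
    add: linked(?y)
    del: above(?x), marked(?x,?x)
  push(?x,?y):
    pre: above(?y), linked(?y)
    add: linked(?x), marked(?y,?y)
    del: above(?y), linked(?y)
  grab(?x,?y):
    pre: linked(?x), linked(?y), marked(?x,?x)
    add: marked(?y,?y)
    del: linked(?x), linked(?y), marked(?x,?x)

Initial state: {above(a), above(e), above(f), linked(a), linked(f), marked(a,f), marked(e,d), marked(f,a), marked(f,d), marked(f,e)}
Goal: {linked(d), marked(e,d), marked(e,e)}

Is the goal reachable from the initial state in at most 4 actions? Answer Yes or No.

1. push(e,a)  →  {above(e), above(f), linked(e), linked(f), marked(a,a), marked(a,f), marked(e,d), marked(f,a), marked(f,d), marked(f,e)}
2. push(d,e)  →  {above(f), linked(d), linked(f), marked(a,a), marked(a,f), marked(e,d), marked(e,e), marked(f,a), marked(f,d), marked(f,e)}
optimal plan length = 2; 2 ≤ 4

Yes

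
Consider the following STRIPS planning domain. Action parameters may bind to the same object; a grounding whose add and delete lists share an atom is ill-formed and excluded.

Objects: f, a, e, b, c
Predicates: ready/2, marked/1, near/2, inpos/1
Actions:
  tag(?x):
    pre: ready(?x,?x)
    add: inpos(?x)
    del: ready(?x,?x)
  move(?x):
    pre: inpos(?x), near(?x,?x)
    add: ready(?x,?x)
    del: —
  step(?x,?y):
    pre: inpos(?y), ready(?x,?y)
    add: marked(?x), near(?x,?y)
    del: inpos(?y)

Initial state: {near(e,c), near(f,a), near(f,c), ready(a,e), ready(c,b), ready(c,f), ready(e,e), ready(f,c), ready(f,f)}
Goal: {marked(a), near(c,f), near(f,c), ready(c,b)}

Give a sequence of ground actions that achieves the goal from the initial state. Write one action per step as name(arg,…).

tag(f); tag(e); step(a,e); step(c,f)

1. tag(f)  →  {inpos(f), near(e,c), near(f,a), near(f,c), ready(a,e), ready(c,b), ready(c,f), ready(e,e), ready(f,c)}
2. tag(e)  →  {inpos(e), inpos(f), near(e,c), near(f,a), near(f,c), ready(a,e), ready(c,b), ready(c,f), ready(f,c)}
3. step(a,e)  →  {inpos(f), marked(a), near(a,e), near(e,c), near(f,a), near(f,c), ready(a,e), ready(c,b), ready(c,f), ready(f,c)}
4. step(c,f)  →  {marked(a), marked(c), near(a,e), near(c,f), near(e,c), near(f,a), near(f,c), ready(a,e), ready(c,b), ready(c,f), ready(f,c)}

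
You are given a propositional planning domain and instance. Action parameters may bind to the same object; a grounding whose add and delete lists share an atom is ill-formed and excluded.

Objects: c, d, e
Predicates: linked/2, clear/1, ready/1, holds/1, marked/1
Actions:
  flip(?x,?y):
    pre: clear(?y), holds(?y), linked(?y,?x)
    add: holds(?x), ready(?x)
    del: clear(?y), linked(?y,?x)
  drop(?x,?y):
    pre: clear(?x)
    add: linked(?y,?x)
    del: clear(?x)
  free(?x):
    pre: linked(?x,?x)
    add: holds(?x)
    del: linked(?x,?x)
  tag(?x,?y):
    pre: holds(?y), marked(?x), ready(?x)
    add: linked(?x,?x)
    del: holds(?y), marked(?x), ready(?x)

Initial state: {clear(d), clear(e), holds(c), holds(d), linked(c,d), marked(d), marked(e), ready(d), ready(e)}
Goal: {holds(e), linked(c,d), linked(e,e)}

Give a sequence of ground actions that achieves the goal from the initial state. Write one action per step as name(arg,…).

1. drop(e,d)  →  {clear(d), holds(c), holds(d), linked(c,d), linked(d,e), marked(d), marked(e), ready(d), ready(e)}
2. flip(e,d)  →  {holds(c), holds(d), holds(e), linked(c,d), marked(d), marked(e), ready(d), ready(e)}
3. tag(e,c)  →  {holds(d), holds(e), linked(c,d), linked(e,e), marked(d), ready(d)}

drop(e,d); flip(e,d); tag(e,c)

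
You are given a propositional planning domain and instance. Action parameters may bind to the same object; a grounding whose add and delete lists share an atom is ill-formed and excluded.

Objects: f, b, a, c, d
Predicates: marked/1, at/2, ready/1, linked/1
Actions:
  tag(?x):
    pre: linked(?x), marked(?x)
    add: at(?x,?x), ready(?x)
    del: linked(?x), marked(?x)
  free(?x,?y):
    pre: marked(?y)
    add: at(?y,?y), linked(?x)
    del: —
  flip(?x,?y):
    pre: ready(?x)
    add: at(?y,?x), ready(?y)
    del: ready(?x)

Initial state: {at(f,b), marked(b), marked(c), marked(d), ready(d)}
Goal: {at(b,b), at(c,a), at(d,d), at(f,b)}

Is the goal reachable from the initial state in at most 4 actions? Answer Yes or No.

1. free(f,b)  →  {at(b,b), at(f,b), linked(f), marked(b), marked(c), marked(d), ready(d)}
2. free(f,d)  →  {at(b,b), at(d,d), at(f,b), linked(f), marked(b), marked(c), marked(d), ready(d)}
3. flip(d,a)  →  {at(a,d), at(b,b), at(d,d), at(f,b), linked(f), marked(b), marked(c), marked(d), ready(a)}
4. flip(a,c)  →  {at(a,d), at(b,b), at(c,a), at(d,d), at(f,b), linked(f), marked(b), marked(c), marked(d), ready(c)}
optimal plan length = 4; 4 ≤ 4

Yes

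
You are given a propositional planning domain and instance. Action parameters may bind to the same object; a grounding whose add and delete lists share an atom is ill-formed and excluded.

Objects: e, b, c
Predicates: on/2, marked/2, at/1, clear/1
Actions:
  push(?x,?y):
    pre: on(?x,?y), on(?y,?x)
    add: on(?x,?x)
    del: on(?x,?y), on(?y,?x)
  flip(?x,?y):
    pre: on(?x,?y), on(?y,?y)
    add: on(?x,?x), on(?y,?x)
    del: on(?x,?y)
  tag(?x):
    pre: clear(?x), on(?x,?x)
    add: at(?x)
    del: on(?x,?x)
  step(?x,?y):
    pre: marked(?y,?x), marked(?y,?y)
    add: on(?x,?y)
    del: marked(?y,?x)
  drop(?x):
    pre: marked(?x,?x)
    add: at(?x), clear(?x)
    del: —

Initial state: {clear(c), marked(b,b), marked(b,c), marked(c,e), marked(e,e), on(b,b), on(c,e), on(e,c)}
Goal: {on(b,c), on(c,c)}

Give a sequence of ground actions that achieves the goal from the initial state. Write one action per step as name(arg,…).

1. step(c,b)  →  {clear(c), marked(b,b), marked(c,e), marked(e,e), on(b,b), on(c,b), on(c,e), on(e,c)}
2. flip(c,b)  →  {clear(c), marked(b,b), marked(c,e), marked(e,e), on(b,b), on(b,c), on(c,c), on(c,e), on(e,c)}

step(c,b); flip(c,b)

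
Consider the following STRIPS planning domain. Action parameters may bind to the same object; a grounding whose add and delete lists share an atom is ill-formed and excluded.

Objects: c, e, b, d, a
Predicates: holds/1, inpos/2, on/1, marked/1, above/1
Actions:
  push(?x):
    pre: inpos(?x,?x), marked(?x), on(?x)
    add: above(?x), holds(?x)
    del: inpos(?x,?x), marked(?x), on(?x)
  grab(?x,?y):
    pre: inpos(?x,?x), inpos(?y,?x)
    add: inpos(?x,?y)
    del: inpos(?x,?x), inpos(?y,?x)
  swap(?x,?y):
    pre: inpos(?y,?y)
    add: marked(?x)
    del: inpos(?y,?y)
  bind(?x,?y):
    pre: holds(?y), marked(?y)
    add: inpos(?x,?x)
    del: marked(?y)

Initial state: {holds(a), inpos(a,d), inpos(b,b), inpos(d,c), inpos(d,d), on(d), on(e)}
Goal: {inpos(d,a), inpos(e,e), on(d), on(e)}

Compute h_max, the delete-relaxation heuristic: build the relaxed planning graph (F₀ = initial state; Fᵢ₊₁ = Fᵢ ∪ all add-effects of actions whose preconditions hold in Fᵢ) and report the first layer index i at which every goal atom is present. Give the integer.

2

F0 = init (7 atoms)
F1 = F0 ∪ {inpos(d,a), marked(a), marked(b), marked(c), marked(d), marked(e)}  (13 atoms)
F2 = F1 ∪ {above(d), holds(d), inpos(a,a), inpos(c,c), inpos(e,e)}  (18 atoms)
goal ⊆ F2  ⇒  h_max = 2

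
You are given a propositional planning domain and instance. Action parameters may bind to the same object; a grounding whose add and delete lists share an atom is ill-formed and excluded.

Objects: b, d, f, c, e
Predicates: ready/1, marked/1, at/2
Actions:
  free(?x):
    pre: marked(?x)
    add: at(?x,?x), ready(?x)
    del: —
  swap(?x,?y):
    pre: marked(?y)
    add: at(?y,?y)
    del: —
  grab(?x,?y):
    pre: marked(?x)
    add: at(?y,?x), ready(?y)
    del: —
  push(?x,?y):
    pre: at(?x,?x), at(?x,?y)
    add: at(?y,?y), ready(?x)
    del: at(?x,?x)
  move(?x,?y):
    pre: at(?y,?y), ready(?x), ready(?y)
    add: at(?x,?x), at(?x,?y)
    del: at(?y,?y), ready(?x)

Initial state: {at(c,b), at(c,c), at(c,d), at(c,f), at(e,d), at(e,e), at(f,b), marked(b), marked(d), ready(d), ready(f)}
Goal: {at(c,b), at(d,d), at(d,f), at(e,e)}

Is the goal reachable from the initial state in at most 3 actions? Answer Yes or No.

1. push(c,f)  →  {at(c,b), at(c,d), at(c,f), at(e,d), at(e,e), at(f,b), at(f,f), marked(b), marked(d), ready(c), ready(d), ready(f)}
2. move(d,f)  →  {at(c,b), at(c,d), at(c,f), at(d,d), at(d,f), at(e,d), at(e,e), at(f,b), marked(b), marked(d), ready(c), ready(f)}
optimal plan length = 2; 2 ≤ 3

Yes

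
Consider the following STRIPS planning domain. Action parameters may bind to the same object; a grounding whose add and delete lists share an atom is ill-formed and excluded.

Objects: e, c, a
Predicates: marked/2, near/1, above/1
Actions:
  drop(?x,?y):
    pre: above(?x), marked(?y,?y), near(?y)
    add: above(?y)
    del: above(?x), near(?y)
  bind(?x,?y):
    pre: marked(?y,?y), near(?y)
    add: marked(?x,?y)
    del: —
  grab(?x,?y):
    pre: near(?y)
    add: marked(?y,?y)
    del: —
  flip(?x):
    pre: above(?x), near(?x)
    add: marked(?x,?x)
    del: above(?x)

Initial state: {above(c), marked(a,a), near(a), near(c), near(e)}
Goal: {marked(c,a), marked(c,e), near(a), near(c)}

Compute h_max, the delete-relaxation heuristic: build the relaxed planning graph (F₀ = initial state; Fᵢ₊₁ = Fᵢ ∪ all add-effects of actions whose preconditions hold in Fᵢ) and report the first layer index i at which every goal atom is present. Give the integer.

2

F0 = init (5 atoms)
F1 = F0 ∪ {above(a), marked(c,a), marked(c,c), marked(e,a), marked(e,e)}  (10 atoms)
F2 = F1 ∪ {above(e), marked(a,c), marked(a,e), marked(c,e), marked(e,c)}  (15 atoms)
goal ⊆ F2  ⇒  h_max = 2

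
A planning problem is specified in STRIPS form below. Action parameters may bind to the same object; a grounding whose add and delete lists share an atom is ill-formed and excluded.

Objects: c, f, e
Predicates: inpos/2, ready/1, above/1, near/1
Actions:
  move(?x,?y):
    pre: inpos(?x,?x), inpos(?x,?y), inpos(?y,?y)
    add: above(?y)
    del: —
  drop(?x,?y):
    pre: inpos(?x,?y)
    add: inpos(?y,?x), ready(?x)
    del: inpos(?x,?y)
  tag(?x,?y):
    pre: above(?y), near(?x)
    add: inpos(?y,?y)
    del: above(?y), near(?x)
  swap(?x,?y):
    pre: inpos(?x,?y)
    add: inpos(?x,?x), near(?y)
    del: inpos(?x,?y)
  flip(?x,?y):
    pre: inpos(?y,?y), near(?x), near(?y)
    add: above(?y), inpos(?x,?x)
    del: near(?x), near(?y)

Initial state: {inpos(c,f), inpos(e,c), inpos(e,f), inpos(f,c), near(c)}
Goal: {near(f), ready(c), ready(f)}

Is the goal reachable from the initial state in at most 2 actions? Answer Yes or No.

1. drop(c,f)  →  {inpos(e,c), inpos(e,f), inpos(f,c), near(c), ready(c)}
2. drop(f,c)  →  {inpos(c,f), inpos(e,c), inpos(e,f), near(c), ready(c), ready(f)}
3. swap(c,f)  →  {inpos(c,c), inpos(e,c), inpos(e,f), near(c), near(f), ready(c), ready(f)}
optimal plan length = 3; 3 > 2

No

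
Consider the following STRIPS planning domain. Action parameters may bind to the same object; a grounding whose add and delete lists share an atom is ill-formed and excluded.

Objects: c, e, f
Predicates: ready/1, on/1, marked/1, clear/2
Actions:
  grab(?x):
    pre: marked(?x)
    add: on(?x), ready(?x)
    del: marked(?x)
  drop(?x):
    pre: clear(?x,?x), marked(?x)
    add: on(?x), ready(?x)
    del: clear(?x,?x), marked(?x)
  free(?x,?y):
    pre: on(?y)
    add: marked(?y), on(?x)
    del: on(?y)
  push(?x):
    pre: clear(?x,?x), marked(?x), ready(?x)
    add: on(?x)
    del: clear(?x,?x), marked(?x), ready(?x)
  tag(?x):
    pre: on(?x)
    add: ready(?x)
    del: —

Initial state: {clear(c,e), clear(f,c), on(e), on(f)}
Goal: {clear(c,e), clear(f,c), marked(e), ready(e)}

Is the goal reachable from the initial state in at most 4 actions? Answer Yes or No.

Yes

1. tag(e)  →  {clear(c,e), clear(f,c), on(e), on(f), ready(e)}
2. free(c,e)  →  {clear(c,e), clear(f,c), marked(e), on(c), on(f), ready(e)}
optimal plan length = 2; 2 ≤ 4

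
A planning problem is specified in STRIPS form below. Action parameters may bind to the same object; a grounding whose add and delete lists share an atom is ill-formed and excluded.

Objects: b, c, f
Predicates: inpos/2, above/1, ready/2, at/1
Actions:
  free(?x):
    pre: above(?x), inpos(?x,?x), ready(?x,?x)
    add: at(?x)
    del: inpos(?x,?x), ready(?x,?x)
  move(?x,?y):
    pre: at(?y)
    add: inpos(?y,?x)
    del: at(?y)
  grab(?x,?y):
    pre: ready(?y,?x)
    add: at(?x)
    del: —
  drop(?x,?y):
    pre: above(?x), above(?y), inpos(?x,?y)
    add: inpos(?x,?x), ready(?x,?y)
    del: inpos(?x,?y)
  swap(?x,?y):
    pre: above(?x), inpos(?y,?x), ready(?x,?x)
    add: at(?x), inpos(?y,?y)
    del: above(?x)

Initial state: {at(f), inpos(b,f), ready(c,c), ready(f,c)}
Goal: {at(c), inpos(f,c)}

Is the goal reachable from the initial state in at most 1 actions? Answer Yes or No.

1. move(c,f)  →  {inpos(b,f), inpos(f,c), ready(c,c), ready(f,c)}
2. grab(c,c)  →  {at(c), inpos(b,f), inpos(f,c), ready(c,c), ready(f,c)}
optimal plan length = 2; 2 > 1

No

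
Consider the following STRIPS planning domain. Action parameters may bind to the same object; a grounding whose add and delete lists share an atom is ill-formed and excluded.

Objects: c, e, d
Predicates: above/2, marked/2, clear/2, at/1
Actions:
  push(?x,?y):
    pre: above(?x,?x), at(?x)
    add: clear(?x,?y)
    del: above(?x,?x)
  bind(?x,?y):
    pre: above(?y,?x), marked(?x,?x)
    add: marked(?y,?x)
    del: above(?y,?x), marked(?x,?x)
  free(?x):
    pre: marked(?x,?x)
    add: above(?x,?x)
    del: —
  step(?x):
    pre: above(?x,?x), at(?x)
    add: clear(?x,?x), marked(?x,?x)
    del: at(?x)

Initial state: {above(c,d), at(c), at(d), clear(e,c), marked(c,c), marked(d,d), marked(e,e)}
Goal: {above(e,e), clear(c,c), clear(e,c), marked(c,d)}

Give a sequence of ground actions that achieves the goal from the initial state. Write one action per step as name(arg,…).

1. bind(d,c)  →  {at(c), at(d), clear(e,c), marked(c,c), marked(c,d), marked(e,e)}
2. free(c)  →  {above(c,c), at(c), at(d), clear(e,c), marked(c,c), marked(c,d), marked(e,e)}
3. push(c,c)  →  {at(c), at(d), clear(c,c), clear(e,c), marked(c,c), marked(c,d), marked(e,e)}
4. free(e)  →  {above(e,e), at(c), at(d), clear(c,c), clear(e,c), marked(c,c), marked(c,d), marked(e,e)}

bind(d,c); free(c); push(c,c); free(e)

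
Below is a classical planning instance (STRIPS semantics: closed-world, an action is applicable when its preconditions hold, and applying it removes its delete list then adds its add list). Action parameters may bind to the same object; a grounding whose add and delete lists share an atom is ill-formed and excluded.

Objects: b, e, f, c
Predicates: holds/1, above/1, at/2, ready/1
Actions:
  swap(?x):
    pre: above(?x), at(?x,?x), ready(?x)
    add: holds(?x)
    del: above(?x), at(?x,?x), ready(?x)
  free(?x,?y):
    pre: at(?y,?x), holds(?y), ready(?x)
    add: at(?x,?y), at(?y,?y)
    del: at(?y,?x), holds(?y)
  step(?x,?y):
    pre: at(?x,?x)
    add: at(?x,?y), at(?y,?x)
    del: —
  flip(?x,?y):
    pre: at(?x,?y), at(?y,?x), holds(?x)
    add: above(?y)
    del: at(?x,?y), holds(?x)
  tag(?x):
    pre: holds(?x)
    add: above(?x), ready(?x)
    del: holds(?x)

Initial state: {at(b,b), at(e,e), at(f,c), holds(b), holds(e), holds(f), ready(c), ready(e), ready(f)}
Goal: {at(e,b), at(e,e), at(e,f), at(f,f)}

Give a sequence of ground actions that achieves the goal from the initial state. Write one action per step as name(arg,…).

free(c,f); step(b,e); step(e,f)

1. free(c,f)  →  {at(b,b), at(c,f), at(e,e), at(f,f), holds(b), holds(e), ready(c), ready(e), ready(f)}
2. step(b,e)  →  {at(b,b), at(b,e), at(c,f), at(e,b), at(e,e), at(f,f), holds(b), holds(e), ready(c), ready(e), ready(f)}
3. step(e,f)  →  {at(b,b), at(b,e), at(c,f), at(e,b), at(e,e), at(e,f), at(f,e), at(f,f), holds(b), holds(e), ready(c), ready(e), ready(f)}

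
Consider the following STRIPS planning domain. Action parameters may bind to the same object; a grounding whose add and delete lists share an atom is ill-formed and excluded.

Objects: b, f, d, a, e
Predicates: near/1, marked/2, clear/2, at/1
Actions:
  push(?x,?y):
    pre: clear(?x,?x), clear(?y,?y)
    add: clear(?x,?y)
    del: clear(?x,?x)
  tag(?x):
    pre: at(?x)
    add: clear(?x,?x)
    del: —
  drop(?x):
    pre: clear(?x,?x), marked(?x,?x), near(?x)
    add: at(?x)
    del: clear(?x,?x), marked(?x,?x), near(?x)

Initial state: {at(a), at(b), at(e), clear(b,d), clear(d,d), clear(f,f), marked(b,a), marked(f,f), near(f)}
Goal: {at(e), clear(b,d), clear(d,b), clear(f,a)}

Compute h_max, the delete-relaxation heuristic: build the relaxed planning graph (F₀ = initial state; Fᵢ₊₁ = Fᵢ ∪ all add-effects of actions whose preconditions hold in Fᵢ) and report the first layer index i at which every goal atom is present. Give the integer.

F0 = init (9 atoms)
F1 = F0 ∪ {at(f), clear(a,a), clear(b,b), clear(d,f), clear(e,e), clear(f,d)}  (15 atoms)
F2 = F1 ∪ {clear(a,b), clear(a,d), clear(a,e), clear(a,f), clear(b,a), clear(b,e), clear(b,f), clear(d,a), clear(d,b), clear(d,e), clear(e,a), clear(e,b), clear(e,d), clear(e,f), clear(f,a), clear(f,b), clear(f,e)}  (32 atoms)
goal ⊆ F2  ⇒  h_max = 2

2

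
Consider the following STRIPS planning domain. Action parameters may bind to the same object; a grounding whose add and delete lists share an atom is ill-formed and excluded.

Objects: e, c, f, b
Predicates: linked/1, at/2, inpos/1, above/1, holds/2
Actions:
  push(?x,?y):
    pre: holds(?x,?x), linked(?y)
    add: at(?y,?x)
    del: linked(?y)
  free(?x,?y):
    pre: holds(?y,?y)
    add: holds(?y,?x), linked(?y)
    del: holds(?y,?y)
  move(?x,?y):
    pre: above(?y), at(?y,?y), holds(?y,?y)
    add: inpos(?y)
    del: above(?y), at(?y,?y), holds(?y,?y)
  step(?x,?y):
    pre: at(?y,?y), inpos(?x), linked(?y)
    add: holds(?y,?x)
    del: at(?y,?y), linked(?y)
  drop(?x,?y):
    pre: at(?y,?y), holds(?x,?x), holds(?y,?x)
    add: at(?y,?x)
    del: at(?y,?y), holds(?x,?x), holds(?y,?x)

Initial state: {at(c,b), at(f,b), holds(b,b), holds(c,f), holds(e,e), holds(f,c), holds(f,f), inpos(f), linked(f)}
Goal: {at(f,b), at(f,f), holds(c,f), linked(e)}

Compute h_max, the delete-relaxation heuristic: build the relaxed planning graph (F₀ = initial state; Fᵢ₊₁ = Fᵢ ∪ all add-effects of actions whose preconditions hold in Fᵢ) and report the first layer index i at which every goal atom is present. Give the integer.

F0 = init (9 atoms)
F1 = F0 ∪ {at(f,e), at(f,f), holds(b,c), holds(b,e), holds(b,f), holds(e,b), holds(e,c), holds(e,f), holds(f,b), holds(f,e), linked(b), linked(e)}  (21 atoms)
goal ⊆ F1  ⇒  h_max = 1

1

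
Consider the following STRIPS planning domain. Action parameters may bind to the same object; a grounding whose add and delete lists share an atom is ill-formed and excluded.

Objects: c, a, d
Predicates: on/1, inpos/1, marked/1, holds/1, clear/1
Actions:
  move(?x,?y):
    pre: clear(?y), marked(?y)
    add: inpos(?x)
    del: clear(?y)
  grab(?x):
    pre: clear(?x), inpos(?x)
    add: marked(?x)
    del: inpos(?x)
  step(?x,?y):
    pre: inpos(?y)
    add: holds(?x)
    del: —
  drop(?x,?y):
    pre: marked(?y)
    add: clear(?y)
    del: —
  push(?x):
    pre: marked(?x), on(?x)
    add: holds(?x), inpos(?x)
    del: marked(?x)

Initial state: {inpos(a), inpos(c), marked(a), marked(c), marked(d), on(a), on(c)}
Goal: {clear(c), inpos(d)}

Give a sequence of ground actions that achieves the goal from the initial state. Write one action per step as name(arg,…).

drop(c,c); move(d,c); drop(c,c)

1. drop(c,c)  →  {clear(c), inpos(a), inpos(c), marked(a), marked(c), marked(d), on(a), on(c)}
2. move(d,c)  →  {inpos(a), inpos(c), inpos(d), marked(a), marked(c), marked(d), on(a), on(c)}
3. drop(c,c)  →  {clear(c), inpos(a), inpos(c), inpos(d), marked(a), marked(c), marked(d), on(a), on(c)}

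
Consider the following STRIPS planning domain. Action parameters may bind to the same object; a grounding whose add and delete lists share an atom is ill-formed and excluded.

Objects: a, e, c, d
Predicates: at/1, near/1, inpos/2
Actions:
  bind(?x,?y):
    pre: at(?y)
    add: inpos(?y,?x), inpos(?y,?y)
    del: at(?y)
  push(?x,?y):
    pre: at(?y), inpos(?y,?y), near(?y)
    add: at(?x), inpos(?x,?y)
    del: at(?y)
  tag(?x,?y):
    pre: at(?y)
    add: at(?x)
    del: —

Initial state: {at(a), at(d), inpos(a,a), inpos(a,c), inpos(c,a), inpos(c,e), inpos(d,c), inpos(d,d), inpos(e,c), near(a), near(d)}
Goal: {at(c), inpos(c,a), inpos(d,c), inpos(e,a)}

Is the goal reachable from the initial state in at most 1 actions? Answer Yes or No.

No

1. push(e,a)  →  {at(d), at(e), inpos(a,a), inpos(a,c), inpos(c,a), inpos(c,e), inpos(d,c), inpos(d,d), inpos(e,a), inpos(e,c), near(a), near(d)}
2. push(c,d)  →  {at(c), at(e), inpos(a,a), inpos(a,c), inpos(c,a), inpos(c,d), inpos(c,e), inpos(d,c), inpos(d,d), inpos(e,a), inpos(e,c), near(a), near(d)}
optimal plan length = 2; 2 > 1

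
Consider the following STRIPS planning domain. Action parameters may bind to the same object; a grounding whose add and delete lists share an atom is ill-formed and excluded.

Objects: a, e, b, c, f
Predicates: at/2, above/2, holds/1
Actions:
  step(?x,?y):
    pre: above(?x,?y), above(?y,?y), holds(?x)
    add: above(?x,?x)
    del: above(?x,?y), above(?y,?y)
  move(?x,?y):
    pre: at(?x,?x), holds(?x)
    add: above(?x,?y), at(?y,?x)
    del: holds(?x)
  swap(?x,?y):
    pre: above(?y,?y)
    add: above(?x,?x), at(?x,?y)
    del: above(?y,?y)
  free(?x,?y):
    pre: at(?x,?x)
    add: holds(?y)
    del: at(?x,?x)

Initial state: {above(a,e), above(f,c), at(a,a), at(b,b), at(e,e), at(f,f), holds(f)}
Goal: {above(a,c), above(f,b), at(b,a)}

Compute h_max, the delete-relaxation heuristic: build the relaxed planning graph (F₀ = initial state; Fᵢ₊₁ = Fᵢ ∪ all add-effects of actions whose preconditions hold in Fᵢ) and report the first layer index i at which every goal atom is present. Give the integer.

2

F0 = init (7 atoms)
F1 = F0 ∪ {above(f,a), above(f,b), above(f,e), above(f,f), at(a,f), at(b,f), at(c,f), at(e,f), holds(a), holds(b), holds(c), holds(e)}  (19 atoms)
F2 = F1 ∪ {above(a,a), above(a,b), above(a,c), above(a,f), above(b,a), above(b,b), above(b,c), above(b,e), above(b,f), above(c,c), above(e,a), above(e,b), above(e,c), above(e,e), above(e,f), at(a,b), at(a,e), at(b,a), at(b,e), at(c,a), at(c,b), at(c,e), at(e,a), at(e,b), at(f,a), at(f,b), at(f,e)}  (46 atoms)
goal ⊆ F2  ⇒  h_max = 2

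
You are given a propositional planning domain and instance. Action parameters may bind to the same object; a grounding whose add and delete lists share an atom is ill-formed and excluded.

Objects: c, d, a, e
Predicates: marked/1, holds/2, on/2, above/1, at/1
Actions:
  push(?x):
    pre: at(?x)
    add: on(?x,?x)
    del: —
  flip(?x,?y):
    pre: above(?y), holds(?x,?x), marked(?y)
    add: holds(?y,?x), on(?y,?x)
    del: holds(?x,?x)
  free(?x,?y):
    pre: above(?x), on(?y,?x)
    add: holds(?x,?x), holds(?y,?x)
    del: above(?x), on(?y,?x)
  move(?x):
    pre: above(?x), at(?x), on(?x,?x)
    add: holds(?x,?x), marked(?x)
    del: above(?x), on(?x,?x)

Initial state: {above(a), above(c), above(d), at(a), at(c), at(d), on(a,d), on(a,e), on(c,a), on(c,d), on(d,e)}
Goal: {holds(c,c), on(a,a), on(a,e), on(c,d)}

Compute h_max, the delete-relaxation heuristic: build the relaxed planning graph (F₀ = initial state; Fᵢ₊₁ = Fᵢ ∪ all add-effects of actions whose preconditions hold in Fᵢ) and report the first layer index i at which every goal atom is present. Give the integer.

2

F0 = init (11 atoms)
F1 = F0 ∪ {holds(a,a), holds(a,d), holds(c,a), holds(c,d), holds(d,d), on(a,a), on(c,c), on(d,d)}  (19 atoms)
F2 = F1 ∪ {holds(c,c), marked(a), marked(c), marked(d)}  (23 atoms)
goal ⊆ F2  ⇒  h_max = 2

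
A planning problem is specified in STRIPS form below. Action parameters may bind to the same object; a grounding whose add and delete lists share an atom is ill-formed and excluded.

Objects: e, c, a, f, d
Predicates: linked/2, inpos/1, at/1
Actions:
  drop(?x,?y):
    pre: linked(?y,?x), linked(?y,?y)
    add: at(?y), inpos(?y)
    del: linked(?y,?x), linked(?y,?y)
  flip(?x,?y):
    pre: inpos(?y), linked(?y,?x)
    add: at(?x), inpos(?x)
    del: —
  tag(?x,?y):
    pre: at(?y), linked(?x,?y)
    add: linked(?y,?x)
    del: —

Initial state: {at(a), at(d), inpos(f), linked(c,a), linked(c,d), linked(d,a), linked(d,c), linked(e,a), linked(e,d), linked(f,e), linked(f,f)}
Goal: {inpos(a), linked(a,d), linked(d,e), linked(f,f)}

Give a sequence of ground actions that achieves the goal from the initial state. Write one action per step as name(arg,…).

flip(e,f); flip(a,e); tag(e,d); tag(d,a)

1. flip(e,f)  →  {at(a), at(d), at(e), inpos(e), inpos(f), linked(c,a), linked(c,d), linked(d,a), linked(d,c), linked(e,a), linked(e,d), linked(f,e), linked(f,f)}
2. flip(a,e)  →  {at(a), at(d), at(e), inpos(a), inpos(e), inpos(f), linked(c,a), linked(c,d), linked(d,a), linked(d,c), linked(e,a), linked(e,d), linked(f,e), linked(f,f)}
3. tag(e,d)  →  {at(a), at(d), at(e), inpos(a), inpos(e), inpos(f), linked(c,a), linked(c,d), linked(d,a), linked(d,c), linked(d,e), linked(e,a), linked(e,d), linked(f,e), linked(f,f)}
4. tag(d,a)  →  {at(a), at(d), at(e), inpos(a), inpos(e), inpos(f), linked(a,d), linked(c,a), linked(c,d), linked(d,a), linked(d,c), linked(d,e), linked(e,a), linked(e,d), linked(f,e), linked(f,f)}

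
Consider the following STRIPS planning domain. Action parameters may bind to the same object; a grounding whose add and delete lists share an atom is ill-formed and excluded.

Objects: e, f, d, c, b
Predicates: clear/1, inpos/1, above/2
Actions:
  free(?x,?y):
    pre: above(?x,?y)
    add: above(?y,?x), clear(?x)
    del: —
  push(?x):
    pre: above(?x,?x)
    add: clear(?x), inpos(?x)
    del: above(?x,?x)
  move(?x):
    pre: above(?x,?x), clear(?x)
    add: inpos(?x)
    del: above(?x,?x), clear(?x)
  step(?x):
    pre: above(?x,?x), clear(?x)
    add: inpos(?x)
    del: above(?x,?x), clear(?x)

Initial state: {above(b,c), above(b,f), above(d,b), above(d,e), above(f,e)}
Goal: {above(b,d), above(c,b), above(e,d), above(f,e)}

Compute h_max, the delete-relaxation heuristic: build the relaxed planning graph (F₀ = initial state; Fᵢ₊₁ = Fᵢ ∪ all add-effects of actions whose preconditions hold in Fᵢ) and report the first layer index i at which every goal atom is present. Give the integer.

F0 = init (5 atoms)
F1 = F0 ∪ {above(b,d), above(c,b), above(e,d), above(e,f), above(f,b), clear(b), clear(d), clear(f)}  (13 atoms)
goal ⊆ F1  ⇒  h_max = 1

1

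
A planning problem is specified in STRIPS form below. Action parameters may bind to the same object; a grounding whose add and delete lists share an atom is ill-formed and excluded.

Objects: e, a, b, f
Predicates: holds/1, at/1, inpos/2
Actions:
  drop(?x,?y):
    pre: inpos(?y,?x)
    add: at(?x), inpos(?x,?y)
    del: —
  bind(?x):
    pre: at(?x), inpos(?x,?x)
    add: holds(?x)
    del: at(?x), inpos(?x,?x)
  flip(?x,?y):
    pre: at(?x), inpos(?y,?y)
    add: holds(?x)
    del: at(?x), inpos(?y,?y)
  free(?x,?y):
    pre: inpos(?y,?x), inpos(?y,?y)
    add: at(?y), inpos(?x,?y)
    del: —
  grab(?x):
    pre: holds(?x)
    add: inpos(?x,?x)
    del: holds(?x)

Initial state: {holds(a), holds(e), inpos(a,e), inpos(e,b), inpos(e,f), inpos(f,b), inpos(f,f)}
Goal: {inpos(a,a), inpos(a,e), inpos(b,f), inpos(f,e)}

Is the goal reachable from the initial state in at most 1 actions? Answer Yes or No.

No

1. drop(b,f)  →  {at(b), holds(a), holds(e), inpos(a,e), inpos(b,f), inpos(e,b), inpos(e,f), inpos(f,b), inpos(f,f)}
2. drop(f,e)  →  {at(b), at(f), holds(a), holds(e), inpos(a,e), inpos(b,f), inpos(e,b), inpos(e,f), inpos(f,b), inpos(f,e), inpos(f,f)}
3. grab(a)  →  {at(b), at(f), holds(e), inpos(a,a), inpos(a,e), inpos(b,f), inpos(e,b), inpos(e,f), inpos(f,b), inpos(f,e), inpos(f,f)}
optimal plan length = 3; 3 > 1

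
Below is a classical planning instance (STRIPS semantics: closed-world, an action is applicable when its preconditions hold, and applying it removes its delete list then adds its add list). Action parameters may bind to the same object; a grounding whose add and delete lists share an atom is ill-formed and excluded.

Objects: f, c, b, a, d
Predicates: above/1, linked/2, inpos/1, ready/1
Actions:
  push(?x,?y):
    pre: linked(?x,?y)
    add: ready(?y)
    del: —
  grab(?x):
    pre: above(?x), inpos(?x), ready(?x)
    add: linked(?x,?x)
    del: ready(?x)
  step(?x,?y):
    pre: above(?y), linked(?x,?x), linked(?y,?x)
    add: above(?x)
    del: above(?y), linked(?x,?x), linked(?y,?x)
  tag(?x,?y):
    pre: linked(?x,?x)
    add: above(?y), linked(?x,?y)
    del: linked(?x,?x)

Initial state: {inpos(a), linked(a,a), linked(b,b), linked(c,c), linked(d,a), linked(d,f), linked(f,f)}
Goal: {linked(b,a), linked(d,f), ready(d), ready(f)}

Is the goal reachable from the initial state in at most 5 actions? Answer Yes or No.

1. push(f,f)  →  {inpos(a), linked(a,a), linked(b,b), linked(c,c), linked(d,a), linked(d,f), linked(f,f), ready(f)}
2. tag(f,d)  →  {above(d), inpos(a), linked(a,a), linked(b,b), linked(c,c), linked(d,a), linked(d,f), linked(f,d), ready(f)}
3. push(f,d)  →  {above(d), inpos(a), linked(a,a), linked(b,b), linked(c,c), linked(d,a), linked(d,f), linked(f,d), ready(d), ready(f)}
4. tag(b,a)  →  {above(a), above(d), inpos(a), linked(a,a), linked(b,a), linked(c,c), linked(d,a), linked(d,f), linked(f,d), ready(d), ready(f)}
optimal plan length = 4; 4 ≤ 5

Yes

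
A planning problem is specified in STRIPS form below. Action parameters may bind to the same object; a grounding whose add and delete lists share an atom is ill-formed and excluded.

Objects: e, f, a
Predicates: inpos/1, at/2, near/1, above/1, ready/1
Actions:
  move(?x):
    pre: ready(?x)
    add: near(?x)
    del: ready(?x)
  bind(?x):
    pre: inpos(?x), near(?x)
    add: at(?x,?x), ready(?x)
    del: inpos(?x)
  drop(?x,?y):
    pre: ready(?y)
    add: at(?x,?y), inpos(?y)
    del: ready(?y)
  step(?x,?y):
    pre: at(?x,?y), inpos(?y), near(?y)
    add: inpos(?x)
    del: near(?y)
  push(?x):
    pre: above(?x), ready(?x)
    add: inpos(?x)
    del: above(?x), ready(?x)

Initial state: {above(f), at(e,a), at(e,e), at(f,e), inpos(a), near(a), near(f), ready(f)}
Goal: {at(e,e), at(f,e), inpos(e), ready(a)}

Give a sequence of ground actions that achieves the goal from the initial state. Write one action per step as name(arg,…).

bind(a); drop(e,f); step(e,f)

1. bind(a)  →  {above(f), at(a,a), at(e,a), at(e,e), at(f,e), near(a), near(f), ready(a), ready(f)}
2. drop(e,f)  →  {above(f), at(a,a), at(e,a), at(e,e), at(e,f), at(f,e), inpos(f), near(a), near(f), ready(a)}
3. step(e,f)  →  {above(f), at(a,a), at(e,a), at(e,e), at(e,f), at(f,e), inpos(e), inpos(f), near(a), ready(a)}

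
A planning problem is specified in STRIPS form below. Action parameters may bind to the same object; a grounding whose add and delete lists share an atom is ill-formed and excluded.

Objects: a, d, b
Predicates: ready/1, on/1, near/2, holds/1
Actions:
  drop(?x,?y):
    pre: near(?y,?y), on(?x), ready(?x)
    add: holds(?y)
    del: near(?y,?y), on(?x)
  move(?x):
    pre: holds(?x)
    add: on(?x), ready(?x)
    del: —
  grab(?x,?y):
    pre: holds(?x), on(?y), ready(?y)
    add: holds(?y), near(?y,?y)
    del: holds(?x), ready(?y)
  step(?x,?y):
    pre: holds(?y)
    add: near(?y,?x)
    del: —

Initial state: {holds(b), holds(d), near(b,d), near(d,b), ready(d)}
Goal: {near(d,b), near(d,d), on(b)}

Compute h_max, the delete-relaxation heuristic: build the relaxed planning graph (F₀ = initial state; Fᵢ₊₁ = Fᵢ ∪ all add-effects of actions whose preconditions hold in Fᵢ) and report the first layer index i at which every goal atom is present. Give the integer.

1

F0 = init (5 atoms)
F1 = F0 ∪ {near(b,a), near(b,b), near(d,a), near(d,d), on(b), on(d), ready(b)}  (12 atoms)
goal ⊆ F1  ⇒  h_max = 1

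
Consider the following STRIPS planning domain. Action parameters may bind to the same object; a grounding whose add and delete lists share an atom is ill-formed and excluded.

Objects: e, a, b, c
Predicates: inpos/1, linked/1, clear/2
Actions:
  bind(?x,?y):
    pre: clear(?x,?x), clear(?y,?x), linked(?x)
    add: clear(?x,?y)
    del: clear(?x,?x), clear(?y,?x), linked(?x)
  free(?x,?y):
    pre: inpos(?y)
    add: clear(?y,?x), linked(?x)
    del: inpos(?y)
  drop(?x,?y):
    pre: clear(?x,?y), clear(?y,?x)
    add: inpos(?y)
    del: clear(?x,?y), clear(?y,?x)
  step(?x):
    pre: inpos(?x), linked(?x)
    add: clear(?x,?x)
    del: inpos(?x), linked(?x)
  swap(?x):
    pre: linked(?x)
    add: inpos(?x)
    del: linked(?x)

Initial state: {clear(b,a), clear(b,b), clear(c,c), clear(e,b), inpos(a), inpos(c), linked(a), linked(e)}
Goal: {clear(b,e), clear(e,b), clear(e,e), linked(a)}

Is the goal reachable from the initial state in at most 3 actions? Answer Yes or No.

1. drop(b,b)  →  {clear(b,a), clear(c,c), clear(e,b), inpos(a), inpos(b), inpos(c), linked(a), linked(e)}
2. free(e,b)  →  {clear(b,a), clear(b,e), clear(c,c), clear(e,b), inpos(a), inpos(c), linked(a), linked(e)}
3. swap(e)  →  {clear(b,a), clear(b,e), clear(c,c), clear(e,b), inpos(a), inpos(c), inpos(e), linked(a)}
4. free(e,e)  →  {clear(b,a), clear(b,e), clear(c,c), clear(e,b), clear(e,e), inpos(a), inpos(c), linked(a), linked(e)}
optimal plan length = 4; 4 > 3

No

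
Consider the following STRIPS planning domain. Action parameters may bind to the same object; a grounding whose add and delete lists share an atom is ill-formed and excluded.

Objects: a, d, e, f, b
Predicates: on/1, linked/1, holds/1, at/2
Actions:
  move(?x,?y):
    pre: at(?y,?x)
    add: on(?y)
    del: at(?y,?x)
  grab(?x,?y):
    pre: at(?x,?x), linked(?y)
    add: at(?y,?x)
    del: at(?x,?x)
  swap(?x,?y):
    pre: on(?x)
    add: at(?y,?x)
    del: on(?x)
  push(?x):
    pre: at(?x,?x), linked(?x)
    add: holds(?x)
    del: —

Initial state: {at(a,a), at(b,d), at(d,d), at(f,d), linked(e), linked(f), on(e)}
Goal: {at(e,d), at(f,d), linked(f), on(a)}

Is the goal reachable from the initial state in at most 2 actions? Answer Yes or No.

Yes

1. move(a,a)  →  {at(b,d), at(d,d), at(f,d), linked(e), linked(f), on(a), on(e)}
2. grab(d,e)  →  {at(b,d), at(e,d), at(f,d), linked(e), linked(f), on(a), on(e)}
optimal plan length = 2; 2 ≤ 2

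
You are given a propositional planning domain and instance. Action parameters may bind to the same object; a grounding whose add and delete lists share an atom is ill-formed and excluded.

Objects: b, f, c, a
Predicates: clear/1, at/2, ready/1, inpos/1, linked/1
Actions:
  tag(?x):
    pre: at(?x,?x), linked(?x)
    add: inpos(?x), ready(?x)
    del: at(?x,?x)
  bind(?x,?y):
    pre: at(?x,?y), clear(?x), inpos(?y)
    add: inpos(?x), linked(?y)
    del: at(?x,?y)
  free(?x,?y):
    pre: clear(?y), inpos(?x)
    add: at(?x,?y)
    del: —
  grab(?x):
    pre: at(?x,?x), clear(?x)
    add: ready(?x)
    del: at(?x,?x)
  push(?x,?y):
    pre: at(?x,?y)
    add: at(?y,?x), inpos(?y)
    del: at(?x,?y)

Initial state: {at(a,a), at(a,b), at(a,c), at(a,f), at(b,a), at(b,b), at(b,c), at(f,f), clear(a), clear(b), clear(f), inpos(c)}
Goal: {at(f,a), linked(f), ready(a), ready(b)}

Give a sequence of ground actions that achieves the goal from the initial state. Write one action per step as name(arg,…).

grab(b); grab(a); push(a,f); bind(f,f)

1. grab(b)  →  {at(a,a), at(a,b), at(a,c), at(a,f), at(b,a), at(b,c), at(f,f), clear(a), clear(b), clear(f), inpos(c), ready(b)}
2. grab(a)  →  {at(a,b), at(a,c), at(a,f), at(b,a), at(b,c), at(f,f), clear(a), clear(b), clear(f), inpos(c), ready(a), ready(b)}
3. push(a,f)  →  {at(a,b), at(a,c), at(b,a), at(b,c), at(f,a), at(f,f), clear(a), clear(b), clear(f), inpos(c), inpos(f), ready(a), ready(b)}
4. bind(f,f)  →  {at(a,b), at(a,c), at(b,a), at(b,c), at(f,a), clear(a), clear(b), clear(f), inpos(c), inpos(f), linked(f), ready(a), ready(b)}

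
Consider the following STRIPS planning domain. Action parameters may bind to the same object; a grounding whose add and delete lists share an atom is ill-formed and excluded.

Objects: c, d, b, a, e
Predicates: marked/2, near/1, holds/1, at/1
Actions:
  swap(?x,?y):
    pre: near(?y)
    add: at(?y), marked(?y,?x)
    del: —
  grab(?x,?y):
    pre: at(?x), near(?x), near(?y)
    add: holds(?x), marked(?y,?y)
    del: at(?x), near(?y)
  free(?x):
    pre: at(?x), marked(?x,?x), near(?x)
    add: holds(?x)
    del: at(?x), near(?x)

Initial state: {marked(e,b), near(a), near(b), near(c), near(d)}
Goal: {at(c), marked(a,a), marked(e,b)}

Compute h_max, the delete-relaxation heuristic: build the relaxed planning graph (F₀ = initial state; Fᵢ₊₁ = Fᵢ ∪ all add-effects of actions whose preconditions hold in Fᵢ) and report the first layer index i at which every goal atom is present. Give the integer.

1

F0 = init (5 atoms)
F1 = F0 ∪ {at(a), at(b), at(c), at(d), marked(a,a), marked(a,b), marked(a,c), marked(a,d), marked(a,e), marked(b,a), marked(b,b), marked(b,c), marked(b,d), marked(b,e), marked(c,a), marked(c,b), marked(c,c), marked(c,d), marked(c,e), marked(d,a), marked(d,b), marked(d,c), marked(d,d), marked(d,e)}  (29 atoms)
goal ⊆ F1  ⇒  h_max = 1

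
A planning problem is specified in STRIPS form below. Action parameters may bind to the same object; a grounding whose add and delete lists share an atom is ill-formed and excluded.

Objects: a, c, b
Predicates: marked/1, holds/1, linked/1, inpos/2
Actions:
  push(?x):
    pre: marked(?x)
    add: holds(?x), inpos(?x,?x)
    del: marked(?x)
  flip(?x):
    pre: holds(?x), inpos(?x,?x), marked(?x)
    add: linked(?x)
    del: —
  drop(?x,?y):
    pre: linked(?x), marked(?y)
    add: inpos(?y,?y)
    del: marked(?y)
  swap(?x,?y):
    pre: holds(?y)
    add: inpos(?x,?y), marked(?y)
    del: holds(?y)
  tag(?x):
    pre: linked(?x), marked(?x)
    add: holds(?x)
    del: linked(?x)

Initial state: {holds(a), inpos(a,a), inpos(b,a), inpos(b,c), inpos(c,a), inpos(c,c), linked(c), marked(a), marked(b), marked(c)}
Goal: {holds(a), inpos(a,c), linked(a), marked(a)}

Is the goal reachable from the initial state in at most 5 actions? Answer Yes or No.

Yes

1. push(c)  →  {holds(a), holds(c), inpos(a,a), inpos(b,a), inpos(b,c), inpos(c,a), inpos(c,c), linked(c), marked(a), marked(b)}
2. flip(a)  →  {holds(a), holds(c), inpos(a,a), inpos(b,a), inpos(b,c), inpos(c,a), inpos(c,c), linked(a), linked(c), marked(a), marked(b)}
3. swap(a,c)  →  {holds(a), inpos(a,a), inpos(a,c), inpos(b,a), inpos(b,c), inpos(c,a), inpos(c,c), linked(a), linked(c), marked(a), marked(b), marked(c)}
optimal plan length = 3; 3 ≤ 5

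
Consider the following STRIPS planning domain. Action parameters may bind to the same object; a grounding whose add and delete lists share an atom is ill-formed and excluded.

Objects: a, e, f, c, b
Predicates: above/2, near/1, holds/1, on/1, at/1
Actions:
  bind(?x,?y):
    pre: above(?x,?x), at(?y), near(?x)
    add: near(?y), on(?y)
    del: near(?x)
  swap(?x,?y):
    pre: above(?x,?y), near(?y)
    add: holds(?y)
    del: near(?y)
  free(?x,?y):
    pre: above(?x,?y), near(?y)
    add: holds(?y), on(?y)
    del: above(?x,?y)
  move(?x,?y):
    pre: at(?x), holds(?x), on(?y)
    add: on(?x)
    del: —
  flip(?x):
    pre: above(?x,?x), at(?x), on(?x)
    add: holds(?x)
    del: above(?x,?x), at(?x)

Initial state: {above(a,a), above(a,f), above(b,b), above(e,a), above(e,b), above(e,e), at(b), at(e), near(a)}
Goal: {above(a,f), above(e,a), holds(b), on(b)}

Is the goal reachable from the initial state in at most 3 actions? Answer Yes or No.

1. bind(a,b)  →  {above(a,a), above(a,f), above(b,b), above(e,a), above(e,b), above(e,e), at(b), at(e), near(b), on(b)}
2. swap(e,b)  →  {above(a,a), above(a,f), above(b,b), above(e,a), above(e,b), above(e,e), at(b), at(e), holds(b), on(b)}
optimal plan length = 2; 2 ≤ 3

Yes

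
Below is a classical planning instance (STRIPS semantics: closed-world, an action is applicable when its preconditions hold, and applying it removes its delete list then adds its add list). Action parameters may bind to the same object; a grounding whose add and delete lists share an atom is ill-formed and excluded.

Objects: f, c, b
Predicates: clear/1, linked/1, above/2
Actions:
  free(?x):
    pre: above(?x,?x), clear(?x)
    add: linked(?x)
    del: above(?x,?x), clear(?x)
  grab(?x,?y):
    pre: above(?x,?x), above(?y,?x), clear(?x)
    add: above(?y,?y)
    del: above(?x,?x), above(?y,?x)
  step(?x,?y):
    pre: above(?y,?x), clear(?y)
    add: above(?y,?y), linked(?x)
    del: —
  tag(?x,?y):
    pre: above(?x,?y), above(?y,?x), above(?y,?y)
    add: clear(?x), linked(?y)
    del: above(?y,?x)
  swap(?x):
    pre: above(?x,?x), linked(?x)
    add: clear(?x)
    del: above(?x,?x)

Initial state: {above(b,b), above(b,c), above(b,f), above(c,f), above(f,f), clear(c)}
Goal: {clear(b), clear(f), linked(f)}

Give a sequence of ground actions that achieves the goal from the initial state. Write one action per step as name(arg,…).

1. tag(f,f)  →  {above(b,b), above(b,c), above(b,f), above(c,f), clear(c), clear(f), linked(f)}
2. tag(b,b)  →  {above(b,c), above(b,f), above(c,f), clear(b), clear(c), clear(f), linked(b), linked(f)}

tag(f,f); tag(b,b)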